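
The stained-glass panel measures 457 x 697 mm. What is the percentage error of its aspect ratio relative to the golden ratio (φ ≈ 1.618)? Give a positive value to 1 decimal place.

Ratio = 697 / 457 ≈ 1.5252.
Ideal golden ratio ≈ 1.6180. |1.5252 − 1.6180| / 1.6180 ≈ 5.74% → 5.7%.

5.7%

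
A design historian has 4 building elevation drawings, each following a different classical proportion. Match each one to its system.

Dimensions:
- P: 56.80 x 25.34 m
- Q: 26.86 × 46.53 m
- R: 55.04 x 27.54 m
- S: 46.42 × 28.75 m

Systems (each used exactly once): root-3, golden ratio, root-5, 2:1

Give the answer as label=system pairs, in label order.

P = 56.80/25.34 ≈ 2.242 → root-5 (2.236)
Q = 46.53/26.86 ≈ 1.732 → root-3 (1.732)
R = 55.04/27.54 ≈ 1.999 → 2:1 (2.000)
S = 46.42/28.75 ≈ 1.615 → golden ratio (1.618)

P=root-5, Q=root-3, R=2:1, S=golden ratio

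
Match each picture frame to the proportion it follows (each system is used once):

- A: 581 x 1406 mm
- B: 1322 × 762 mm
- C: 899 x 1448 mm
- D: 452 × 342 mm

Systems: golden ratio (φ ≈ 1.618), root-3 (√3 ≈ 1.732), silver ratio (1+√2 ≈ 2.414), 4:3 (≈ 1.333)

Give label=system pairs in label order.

A=silver ratio, B=root-3, C=golden ratio, D=4:3

A = 1406/581 ≈ 2.420 → silver ratio (2.414)
B = 1322/762 ≈ 1.735 → root-3 (1.732)
C = 1448/899 ≈ 1.611 → golden ratio (1.618)
D = 452/342 ≈ 1.322 → 4:3 (1.333)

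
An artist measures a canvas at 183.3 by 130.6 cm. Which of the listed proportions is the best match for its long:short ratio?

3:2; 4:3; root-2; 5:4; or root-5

Ratio = 183.3 / 130.6 ≈ 1.404.
Distances: 3:2 1.500 (Δ 0.096); 4:3 1.333 (Δ 0.071); root-2 1.414 (Δ 0.010); 5:4 1.250 (Δ 0.154); root-5 2.236 (Δ 0.832).

root-2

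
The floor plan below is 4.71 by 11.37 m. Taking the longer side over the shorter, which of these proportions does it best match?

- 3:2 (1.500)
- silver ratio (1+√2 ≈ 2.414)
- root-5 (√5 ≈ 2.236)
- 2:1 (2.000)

Ratio = 11.37 / 4.71 ≈ 2.414.
Distances: 3:2 1.500 (Δ 0.914); silver ratio 2.414 (Δ 0.000); root-5 2.236 (Δ 0.178); 2:1 2.000 (Δ 0.414).

silver ratio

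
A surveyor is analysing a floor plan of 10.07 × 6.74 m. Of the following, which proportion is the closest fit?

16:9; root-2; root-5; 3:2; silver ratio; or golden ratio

3:2

10.07/6.74 ≈ 1.494. Nearest candidates are 3:2 (1.500, off by 0.006) and root-2 (1.414, off by 0.080).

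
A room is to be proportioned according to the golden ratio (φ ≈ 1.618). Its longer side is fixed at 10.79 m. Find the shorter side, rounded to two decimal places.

golden ratio ≈ 1.61803.
Shorter side = 10.79 ÷ 1.61803 ≈ 6.6686 → 6.67 m.

6.67 m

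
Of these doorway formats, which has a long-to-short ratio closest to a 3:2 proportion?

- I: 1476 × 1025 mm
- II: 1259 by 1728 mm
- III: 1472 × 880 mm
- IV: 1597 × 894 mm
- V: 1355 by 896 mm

Target 3:2 ≈ 1.500.
I: 1.440 (Δ0.060)  II: 1.373 (Δ0.127)  III: 1.673 (Δ0.173)  IV: 1.786 (Δ0.286)  V: 1.512 (Δ0.012)

V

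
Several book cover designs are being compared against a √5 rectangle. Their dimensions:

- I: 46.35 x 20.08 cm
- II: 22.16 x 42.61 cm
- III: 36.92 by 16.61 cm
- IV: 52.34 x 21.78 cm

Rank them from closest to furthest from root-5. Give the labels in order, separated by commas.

Ratios: I = 46.35 / 20.08 ≈ 2.308; II = 42.61 / 22.16 ≈ 1.923; III = 36.92 / 16.61 ≈ 2.223; IV = 52.34 / 21.78 ≈ 2.403.
|Δ from 2.236|: I 0.072; II 0.313; III 0.013; IV 0.167.

III, I, IV, II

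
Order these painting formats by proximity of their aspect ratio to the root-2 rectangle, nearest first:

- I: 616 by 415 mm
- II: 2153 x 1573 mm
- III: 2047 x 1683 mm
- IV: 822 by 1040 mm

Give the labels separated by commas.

II, I, IV, III

I: 616/415 ≈ 1.484 → |1.484 − 1.414| = 0.070
II: 2153/1573 ≈ 1.369 → |1.369 − 1.414| = 0.045
III: 2047/1683 ≈ 1.216 → |1.216 − 1.414| = 0.198
IV: 1040/822 ≈ 1.265 → |1.265 − 1.414| = 0.149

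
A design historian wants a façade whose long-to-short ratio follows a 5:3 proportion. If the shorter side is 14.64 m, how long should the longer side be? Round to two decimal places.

24.40 m

5:3 ≈ 1.66667.
Longer side = 14.64 × 1.66667 ≈ 24.4000 → 24.40 m.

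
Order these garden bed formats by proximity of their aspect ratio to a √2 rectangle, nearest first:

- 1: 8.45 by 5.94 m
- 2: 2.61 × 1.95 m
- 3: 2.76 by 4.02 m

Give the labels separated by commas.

1, 3, 2

1: 8.45/5.94 ≈ 1.423 → |1.423 − 1.414| = 0.009
2: 2.61/1.95 ≈ 1.338 → |1.338 − 1.414| = 0.076
3: 4.02/2.76 ≈ 1.457 → |1.457 − 1.414| = 0.043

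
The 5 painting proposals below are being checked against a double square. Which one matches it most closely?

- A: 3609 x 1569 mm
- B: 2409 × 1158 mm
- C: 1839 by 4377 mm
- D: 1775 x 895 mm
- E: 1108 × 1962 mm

Target 2:1 ≈ 2.000.
A: 2.300 (Δ0.300)  B: 2.080 (Δ0.080)  C: 2.380 (Δ0.380)  D: 1.983 (Δ0.017)  E: 1.771 (Δ0.229)

D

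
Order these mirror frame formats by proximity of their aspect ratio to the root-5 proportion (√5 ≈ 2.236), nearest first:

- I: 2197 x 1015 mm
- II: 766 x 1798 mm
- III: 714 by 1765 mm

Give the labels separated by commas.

I, II, III

I: 2197/1015 ≈ 2.165 → |2.165 − 2.236| = 0.071
II: 1798/766 ≈ 2.347 → |2.347 − 2.236| = 0.111
III: 1765/714 ≈ 2.472 → |2.472 − 2.236| = 0.236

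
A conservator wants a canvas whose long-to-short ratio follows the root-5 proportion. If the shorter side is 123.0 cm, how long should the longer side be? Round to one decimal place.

root-5 ≈ 2.23607.
Longer side = 123.0 × 2.23607 ≈ 275.037 → 275.0 cm.

275.0 cm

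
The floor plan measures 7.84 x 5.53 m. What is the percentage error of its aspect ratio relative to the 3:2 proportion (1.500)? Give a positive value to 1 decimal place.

Ratio = 7.84 / 5.53 ≈ 1.4177.
Ideal 3:2 = 1.5000. |1.4177 − 1.5000| / 1.5000 ≈ 5.49% → 5.5%.

5.5%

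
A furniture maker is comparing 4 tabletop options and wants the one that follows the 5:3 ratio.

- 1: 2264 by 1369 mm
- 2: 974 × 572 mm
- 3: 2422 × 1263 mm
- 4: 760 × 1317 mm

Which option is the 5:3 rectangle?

Ratios (long/short): 1 ≈ 1.654; 2 ≈ 1.703; 3 ≈ 1.918; 4 ≈ 1.733.
5:3 ≈ 1.667; option 1 is nearest (Δ 0.013).

1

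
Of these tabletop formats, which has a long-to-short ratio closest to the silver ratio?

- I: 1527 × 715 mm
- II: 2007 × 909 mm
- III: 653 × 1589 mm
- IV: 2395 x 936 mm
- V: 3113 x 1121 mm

III

Ratios (long/short): I ≈ 2.136; II ≈ 2.208; III ≈ 2.433; IV ≈ 2.559; V ≈ 2.777.
silver ratio ≈ 2.414; option III is nearest (Δ 0.019).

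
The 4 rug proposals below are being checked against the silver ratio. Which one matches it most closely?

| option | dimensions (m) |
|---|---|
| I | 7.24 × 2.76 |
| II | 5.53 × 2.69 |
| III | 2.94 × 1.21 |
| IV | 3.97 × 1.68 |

III

Target silver ratio ≈ 2.414.
I: 2.623 (Δ0.209)  II: 2.056 (Δ0.358)  III: 2.430 (Δ0.016)  IV: 2.363 (Δ0.051)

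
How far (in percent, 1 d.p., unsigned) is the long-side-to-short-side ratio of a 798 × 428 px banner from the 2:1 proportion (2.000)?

6.8%

Ratio = 798 / 428 ≈ 1.8645.
Ideal 2:1 = 2.0000. |1.8645 − 2.0000| / 2.0000 ≈ 6.77% → 6.8%.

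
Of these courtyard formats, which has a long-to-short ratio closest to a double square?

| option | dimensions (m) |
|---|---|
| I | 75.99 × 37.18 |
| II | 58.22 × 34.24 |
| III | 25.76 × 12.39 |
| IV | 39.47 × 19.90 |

IV

Ratios (long/short): I ≈ 2.044; II ≈ 1.700; III ≈ 2.079; IV ≈ 1.983.
2:1 ≈ 2.000; option IV is nearest (Δ 0.017).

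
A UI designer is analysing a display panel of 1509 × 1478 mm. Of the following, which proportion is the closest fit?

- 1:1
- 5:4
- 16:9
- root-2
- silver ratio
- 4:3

1:1

Ratio = 1509 / 1478 ≈ 1.021.
Distances: 1:1 1.000 (Δ 0.021); 5:4 1.250 (Δ 0.229); 16:9 1.778 (Δ 0.757); root-2 1.414 (Δ 0.393); silver ratio 2.414 (Δ 1.393); 4:3 1.333 (Δ 0.312).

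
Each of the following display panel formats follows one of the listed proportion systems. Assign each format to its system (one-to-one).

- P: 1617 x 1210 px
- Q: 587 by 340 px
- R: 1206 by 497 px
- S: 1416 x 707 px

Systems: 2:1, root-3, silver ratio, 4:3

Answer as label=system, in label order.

P=4:3, Q=root-3, R=silver ratio, S=2:1

P = 1617/1210 ≈ 1.336 → 4:3 (1.333)
Q = 587/340 ≈ 1.726 → root-3 (1.732)
R = 1206/497 ≈ 2.427 → silver ratio (2.414)
S = 1416/707 ≈ 2.003 → 2:1 (2.000)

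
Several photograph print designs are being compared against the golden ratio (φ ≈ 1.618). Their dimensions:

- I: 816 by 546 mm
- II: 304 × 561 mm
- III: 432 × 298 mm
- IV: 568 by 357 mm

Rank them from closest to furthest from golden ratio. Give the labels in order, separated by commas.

I: 816/546 ≈ 1.495 → |1.495 − 1.618| = 0.123
II: 561/304 ≈ 1.845 → |1.845 − 1.618| = 0.227
III: 432/298 ≈ 1.450 → |1.450 − 1.618| = 0.168
IV: 568/357 ≈ 1.591 → |1.591 − 1.618| = 0.027

IV, I, III, II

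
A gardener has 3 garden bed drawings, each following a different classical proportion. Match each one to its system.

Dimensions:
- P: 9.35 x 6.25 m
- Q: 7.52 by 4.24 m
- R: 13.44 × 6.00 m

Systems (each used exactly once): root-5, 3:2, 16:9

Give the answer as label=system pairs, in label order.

Ratios: P ≈ 1.496; Q ≈ 1.774; R ≈ 2.240.
Targets: root-5 ≈ 2.236; 3:2 ≈ 1.500; 16:9 ≈ 1.778.

P=3:2, Q=16:9, R=root-5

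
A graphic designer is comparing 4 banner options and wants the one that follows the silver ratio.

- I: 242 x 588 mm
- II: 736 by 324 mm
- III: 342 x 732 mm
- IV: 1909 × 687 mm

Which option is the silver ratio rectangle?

I

Ratios (long/short): I ≈ 2.430; II ≈ 2.272; III ≈ 2.140; IV ≈ 2.779.
silver ratio ≈ 2.414; option I is nearest (Δ 0.016).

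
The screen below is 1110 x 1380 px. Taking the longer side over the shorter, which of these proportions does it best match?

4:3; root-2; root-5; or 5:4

1380/1110 ≈ 1.243. Nearest candidates are 5:4 (1.250, off by 0.007) and 4:3 (1.333, off by 0.090).

5:4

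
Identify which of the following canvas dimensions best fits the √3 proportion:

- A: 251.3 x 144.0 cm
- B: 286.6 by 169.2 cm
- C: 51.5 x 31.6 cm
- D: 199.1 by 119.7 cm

Target root-3 ≈ 1.732.
A: 1.745 (Δ0.013)  B: 1.694 (Δ0.038)  C: 1.630 (Δ0.102)  D: 1.663 (Δ0.069)

A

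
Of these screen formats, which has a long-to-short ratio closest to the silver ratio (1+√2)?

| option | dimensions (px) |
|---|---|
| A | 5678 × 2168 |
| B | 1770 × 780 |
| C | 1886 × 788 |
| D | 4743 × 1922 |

C

Target silver ratio ≈ 2.414.
A: 2.619 (Δ0.205)  B: 2.269 (Δ0.145)  C: 2.393 (Δ0.021)  D: 2.468 (Δ0.054)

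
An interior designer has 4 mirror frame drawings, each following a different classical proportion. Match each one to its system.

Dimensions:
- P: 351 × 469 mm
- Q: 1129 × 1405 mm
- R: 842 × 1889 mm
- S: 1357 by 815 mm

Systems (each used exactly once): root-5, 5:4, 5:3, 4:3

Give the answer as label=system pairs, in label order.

P=4:3, Q=5:4, R=root-5, S=5:3

P = 469/351 ≈ 1.336 → 4:3 (1.333)
Q = 1405/1129 ≈ 1.244 → 5:4 (1.250)
R = 1889/842 ≈ 2.243 → root-5 (2.236)
S = 1357/815 ≈ 1.665 → 5:3 (1.667)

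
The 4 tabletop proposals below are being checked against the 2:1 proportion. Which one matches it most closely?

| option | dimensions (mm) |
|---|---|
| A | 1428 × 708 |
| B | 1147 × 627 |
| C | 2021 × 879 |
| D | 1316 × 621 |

Target 2:1 ≈ 2.000.
A: 2.017 (Δ0.017)  B: 1.829 (Δ0.171)  C: 2.299 (Δ0.299)  D: 2.119 (Δ0.119)

A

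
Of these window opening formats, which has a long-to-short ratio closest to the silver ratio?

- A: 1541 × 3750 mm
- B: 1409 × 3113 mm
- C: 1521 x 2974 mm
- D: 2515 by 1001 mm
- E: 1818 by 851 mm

A

Ratios (long/short): A ≈ 2.433; B ≈ 2.209; C ≈ 1.955; D ≈ 2.512; E ≈ 2.136.
silver ratio ≈ 2.414; option A is nearest (Δ 0.019).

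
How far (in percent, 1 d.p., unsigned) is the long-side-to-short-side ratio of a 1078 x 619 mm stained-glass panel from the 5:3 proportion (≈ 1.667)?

4.5%

Ratio = 1078 / 619 ≈ 1.7415.
Ideal 5:3 ≈ 1.6667. |1.7415 − 1.6667| / 1.6667 ≈ 4.49% → 4.5%.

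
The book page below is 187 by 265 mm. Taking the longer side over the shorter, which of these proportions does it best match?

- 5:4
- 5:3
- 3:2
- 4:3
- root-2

Ratio = 265 / 187 ≈ 1.417.
Distances: 5:4 1.250 (Δ 0.167); 5:3 1.667 (Δ 0.250); 3:2 1.500 (Δ 0.083); 4:3 1.333 (Δ 0.084); root-2 1.414 (Δ 0.003).

root-2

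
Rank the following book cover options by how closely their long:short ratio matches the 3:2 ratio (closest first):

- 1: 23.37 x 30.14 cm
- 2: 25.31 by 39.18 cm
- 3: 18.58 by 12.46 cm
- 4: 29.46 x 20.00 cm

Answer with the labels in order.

3, 4, 2, 1

1: 30.14/23.37 ≈ 1.290 → |1.290 − 1.500| = 0.210
2: 39.18/25.31 ≈ 1.548 → |1.548 − 1.500| = 0.048
3: 18.58/12.46 ≈ 1.491 → |1.491 − 1.500| = 0.009
4: 29.46/20.00 ≈ 1.473 → |1.473 − 1.500| = 0.027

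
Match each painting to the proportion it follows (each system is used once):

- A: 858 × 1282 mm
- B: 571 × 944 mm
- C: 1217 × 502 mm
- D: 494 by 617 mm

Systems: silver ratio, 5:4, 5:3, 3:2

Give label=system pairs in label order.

A = 1282/858 ≈ 1.494 → 3:2 (1.500)
B = 944/571 ≈ 1.653 → 5:3 (1.667)
C = 1217/502 ≈ 2.424 → silver ratio (2.414)
D = 617/494 ≈ 1.249 → 5:4 (1.250)

A=3:2, B=5:3, C=silver ratio, D=5:4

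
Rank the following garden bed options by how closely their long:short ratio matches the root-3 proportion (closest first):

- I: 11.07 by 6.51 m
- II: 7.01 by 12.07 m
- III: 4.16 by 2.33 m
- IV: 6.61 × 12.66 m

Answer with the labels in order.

II, I, III, IV

Ratios: I = 11.07 / 6.51 ≈ 1.700; II = 12.07 / 7.01 ≈ 1.722; III = 4.16 / 2.33 ≈ 1.785; IV = 12.66 / 6.61 ≈ 1.915.
|Δ from 1.732|: I 0.032; II 0.010; III 0.053; IV 0.183.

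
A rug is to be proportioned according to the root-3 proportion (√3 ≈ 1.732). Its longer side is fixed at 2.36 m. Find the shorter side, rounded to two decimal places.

1.36 m

root-3 ≈ 1.73205.
Shorter side = 2.36 ÷ 1.73205 ≈ 1.3625 → 1.36 m.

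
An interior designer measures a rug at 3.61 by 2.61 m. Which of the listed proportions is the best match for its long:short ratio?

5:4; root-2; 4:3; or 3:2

3.61/2.61 ≈ 1.383. Nearest candidates are root-2 (1.414, off by 0.031) and 4:3 (1.333, off by 0.050).

root-2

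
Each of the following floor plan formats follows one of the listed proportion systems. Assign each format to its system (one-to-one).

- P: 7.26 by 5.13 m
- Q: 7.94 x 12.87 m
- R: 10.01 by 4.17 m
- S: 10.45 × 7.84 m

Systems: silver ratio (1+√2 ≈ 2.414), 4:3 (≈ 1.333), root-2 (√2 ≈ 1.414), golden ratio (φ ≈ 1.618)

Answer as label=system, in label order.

P = 7.26/5.13 ≈ 1.415 → root-2 (1.414)
Q = 12.87/7.94 ≈ 1.621 → golden ratio (1.618)
R = 10.01/4.17 ≈ 2.400 → silver ratio (2.414)
S = 10.45/7.84 ≈ 1.333 → 4:3 (1.333)

P=root-2, Q=golden ratio, R=silver ratio, S=4:3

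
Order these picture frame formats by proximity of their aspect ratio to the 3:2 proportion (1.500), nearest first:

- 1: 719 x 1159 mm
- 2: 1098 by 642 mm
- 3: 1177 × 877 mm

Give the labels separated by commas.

Ratios: 1 = 1159 / 719 ≈ 1.612; 2 = 1098 / 642 ≈ 1.710; 3 = 1177 / 877 ≈ 1.342.
|Δ from 1.500|: 1 0.112; 2 0.210; 3 0.158.

1, 3, 2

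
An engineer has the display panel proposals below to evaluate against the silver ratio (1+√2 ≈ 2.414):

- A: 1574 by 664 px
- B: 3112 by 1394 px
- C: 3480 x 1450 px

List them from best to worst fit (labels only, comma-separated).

Ratios: A = 1574 / 664 ≈ 2.370; B = 3112 / 1394 ≈ 2.232; C = 3480 / 1450 ≈ 2.400.
|Δ from 2.414|: A 0.044; B 0.182; C 0.014.

C, A, B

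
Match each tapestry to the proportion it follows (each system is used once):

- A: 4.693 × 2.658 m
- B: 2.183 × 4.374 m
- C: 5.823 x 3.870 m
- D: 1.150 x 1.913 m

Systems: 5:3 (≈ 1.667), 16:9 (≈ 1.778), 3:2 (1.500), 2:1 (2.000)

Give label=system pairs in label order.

A = 4.693/2.658 ≈ 1.766 → 16:9 (1.778)
B = 4.374/2.183 ≈ 2.004 → 2:1 (2.000)
C = 5.823/3.870 ≈ 1.505 → 3:2 (1.500)
D = 1.913/1.150 ≈ 1.663 → 5:3 (1.667)

A=16:9, B=2:1, C=3:2, D=5:3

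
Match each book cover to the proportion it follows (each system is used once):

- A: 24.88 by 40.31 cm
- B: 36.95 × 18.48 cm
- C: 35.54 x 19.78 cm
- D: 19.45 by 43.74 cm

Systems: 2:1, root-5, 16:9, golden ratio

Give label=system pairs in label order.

Ratios: A ≈ 1.620; B ≈ 1.999; C ≈ 1.797; D ≈ 2.249.
Targets: 2:1 ≈ 2.000; root-5 ≈ 2.236; 16:9 ≈ 1.778; golden ratio ≈ 1.618.

A=golden ratio, B=2:1, C=16:9, D=root-5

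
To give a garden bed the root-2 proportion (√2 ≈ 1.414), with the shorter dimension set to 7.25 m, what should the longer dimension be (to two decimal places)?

10.25 m

root-2 ≈ 1.41421.
Longer side = 7.25 × 1.41421 ≈ 10.2530 → 10.25 m.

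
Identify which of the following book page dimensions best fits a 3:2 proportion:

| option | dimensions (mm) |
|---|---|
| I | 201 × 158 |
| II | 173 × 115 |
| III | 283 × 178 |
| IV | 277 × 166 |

II

Ratios (long/short): I ≈ 1.272; II ≈ 1.504; III ≈ 1.590; IV ≈ 1.669.
3:2 ≈ 1.500; option II is nearest (Δ 0.004).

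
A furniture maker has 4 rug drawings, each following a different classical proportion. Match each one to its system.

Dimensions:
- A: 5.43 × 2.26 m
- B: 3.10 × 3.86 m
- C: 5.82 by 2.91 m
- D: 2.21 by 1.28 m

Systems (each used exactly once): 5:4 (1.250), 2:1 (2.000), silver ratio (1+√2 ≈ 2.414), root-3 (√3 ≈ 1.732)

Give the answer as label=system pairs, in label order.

A = 5.43/2.26 ≈ 2.403 → silver ratio (2.414)
B = 3.86/3.10 ≈ 1.245 → 5:4 (1.250)
C = 5.82/2.91 ≈ 2.000 → 2:1 (2.000)
D = 2.21/1.28 ≈ 1.727 → root-3 (1.732)

A=silver ratio, B=5:4, C=2:1, D=root-3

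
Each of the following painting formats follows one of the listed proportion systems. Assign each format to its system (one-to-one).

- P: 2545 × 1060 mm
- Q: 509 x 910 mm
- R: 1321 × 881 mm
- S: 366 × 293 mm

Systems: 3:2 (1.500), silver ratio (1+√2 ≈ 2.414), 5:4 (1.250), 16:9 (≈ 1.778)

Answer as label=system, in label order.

P=silver ratio, Q=16:9, R=3:2, S=5:4

P = 2545/1060 ≈ 2.401 → silver ratio (2.414)
Q = 910/509 ≈ 1.788 → 16:9 (1.778)
R = 1321/881 ≈ 1.499 → 3:2 (1.500)
S = 366/293 ≈ 1.249 → 5:4 (1.250)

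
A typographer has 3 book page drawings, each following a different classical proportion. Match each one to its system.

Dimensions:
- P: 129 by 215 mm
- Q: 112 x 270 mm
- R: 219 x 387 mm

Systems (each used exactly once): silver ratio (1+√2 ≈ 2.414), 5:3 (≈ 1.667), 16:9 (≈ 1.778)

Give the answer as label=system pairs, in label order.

P=5:3, Q=silver ratio, R=16:9

P = 215/129 ≈ 1.667 → 5:3 (1.667)
Q = 270/112 ≈ 2.411 → silver ratio (2.414)
R = 387/219 ≈ 1.767 → 16:9 (1.778)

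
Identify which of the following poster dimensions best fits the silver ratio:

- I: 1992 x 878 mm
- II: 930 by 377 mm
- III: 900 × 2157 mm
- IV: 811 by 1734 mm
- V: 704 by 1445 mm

III

Ratios (long/short): I ≈ 2.269; II ≈ 2.467; III ≈ 2.397; IV ≈ 2.138; V ≈ 2.053.
silver ratio ≈ 2.414; option III is nearest (Δ 0.017).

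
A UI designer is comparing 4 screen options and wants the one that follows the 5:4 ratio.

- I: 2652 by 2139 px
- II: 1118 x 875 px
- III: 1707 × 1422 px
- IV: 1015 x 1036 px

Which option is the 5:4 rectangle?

Ratios (long/short): I ≈ 1.240; II ≈ 1.278; III ≈ 1.200; IV ≈ 1.021.
5:4 ≈ 1.250; option I is nearest (Δ 0.010).

I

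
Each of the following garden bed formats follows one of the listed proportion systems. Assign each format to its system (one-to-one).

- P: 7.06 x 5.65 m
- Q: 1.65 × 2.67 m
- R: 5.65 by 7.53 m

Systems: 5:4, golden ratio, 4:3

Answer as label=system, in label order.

P=5:4, Q=golden ratio, R=4:3

P = 7.06/5.65 ≈ 1.250 → 5:4 (1.250)
Q = 2.67/1.65 ≈ 1.618 → golden ratio (1.618)
R = 7.53/5.65 ≈ 1.333 → 4:3 (1.333)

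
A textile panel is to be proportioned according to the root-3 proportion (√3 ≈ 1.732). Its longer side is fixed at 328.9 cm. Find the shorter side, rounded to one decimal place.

189.9 cm

root-3 ≈ 1.73205.
Shorter side = 328.9 ÷ 1.73205 ≈ 189.891 → 189.9 cm.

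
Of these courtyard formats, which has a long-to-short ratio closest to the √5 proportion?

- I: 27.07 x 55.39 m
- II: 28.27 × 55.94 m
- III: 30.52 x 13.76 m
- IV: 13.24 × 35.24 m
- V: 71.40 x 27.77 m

Target root-5 ≈ 2.236.
I: 2.046 (Δ0.190)  II: 1.979 (Δ0.257)  III: 2.218 (Δ0.018)  IV: 2.662 (Δ0.426)  V: 2.571 (Δ0.335)

III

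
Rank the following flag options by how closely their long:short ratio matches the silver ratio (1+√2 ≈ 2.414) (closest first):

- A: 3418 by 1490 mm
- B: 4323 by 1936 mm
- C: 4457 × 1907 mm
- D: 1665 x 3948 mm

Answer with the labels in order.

D, C, A, B

A: 3418/1490 ≈ 2.294 → |2.294 − 2.414| = 0.120
B: 4323/1936 ≈ 2.233 → |2.233 − 2.414| = 0.181
C: 4457/1907 ≈ 2.337 → |2.337 − 2.414| = 0.077
D: 3948/1665 ≈ 2.371 → |2.371 − 2.414| = 0.043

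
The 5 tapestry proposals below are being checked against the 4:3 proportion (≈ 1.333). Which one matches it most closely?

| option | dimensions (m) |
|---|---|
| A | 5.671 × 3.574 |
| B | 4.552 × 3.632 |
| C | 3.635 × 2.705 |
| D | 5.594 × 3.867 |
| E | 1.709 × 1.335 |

Target 4:3 ≈ 1.333.
A: 1.587 (Δ0.254)  B: 1.253 (Δ0.080)  C: 1.344 (Δ0.011)  D: 1.447 (Δ0.114)  E: 1.280 (Δ0.053)

C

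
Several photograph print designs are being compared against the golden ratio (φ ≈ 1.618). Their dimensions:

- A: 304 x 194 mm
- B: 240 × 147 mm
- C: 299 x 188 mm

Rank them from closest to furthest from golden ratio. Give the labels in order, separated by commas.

B, C, A

A: 304/194 ≈ 1.567 → |1.567 − 1.618| = 0.051
B: 240/147 ≈ 1.633 → |1.633 − 1.618| = 0.015
C: 299/188 ≈ 1.590 → |1.590 − 1.618| = 0.028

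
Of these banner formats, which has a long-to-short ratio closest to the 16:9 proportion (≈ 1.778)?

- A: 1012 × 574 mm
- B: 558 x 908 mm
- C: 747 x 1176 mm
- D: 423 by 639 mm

Ratios (long/short): A ≈ 1.763; B ≈ 1.627; C ≈ 1.574; D ≈ 1.511.
16:9 ≈ 1.778; option A is nearest (Δ 0.015).

A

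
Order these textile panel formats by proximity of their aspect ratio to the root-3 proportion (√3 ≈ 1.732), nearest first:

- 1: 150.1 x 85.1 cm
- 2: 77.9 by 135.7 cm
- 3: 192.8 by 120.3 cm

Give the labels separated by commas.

Ratios: 1 = 150.1 / 85.1 ≈ 1.764; 2 = 135.7 / 77.9 ≈ 1.742; 3 = 192.8 / 120.3 ≈ 1.603.
|Δ from 1.732|: 1 0.032; 2 0.010; 3 0.129.

2, 1, 3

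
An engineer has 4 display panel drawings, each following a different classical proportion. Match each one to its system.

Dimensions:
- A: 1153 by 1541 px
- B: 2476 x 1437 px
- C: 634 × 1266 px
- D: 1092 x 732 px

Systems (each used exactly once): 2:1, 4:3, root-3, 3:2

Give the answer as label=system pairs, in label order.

Ratios: A ≈ 1.337; B ≈ 1.723; C ≈ 1.997; D ≈ 1.492.
Targets: 2:1 ≈ 2.000; 4:3 ≈ 1.333; root-3 ≈ 1.732; 3:2 ≈ 1.500.

A=4:3, B=root-3, C=2:1, D=3:2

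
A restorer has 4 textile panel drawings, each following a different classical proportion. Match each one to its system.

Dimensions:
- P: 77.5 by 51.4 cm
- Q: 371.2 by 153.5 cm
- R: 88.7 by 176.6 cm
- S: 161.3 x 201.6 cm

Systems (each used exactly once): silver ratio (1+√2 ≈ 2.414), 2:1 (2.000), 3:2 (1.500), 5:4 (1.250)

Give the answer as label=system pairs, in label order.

Ratios: P ≈ 1.508; Q ≈ 2.418; R ≈ 1.991; S ≈ 1.250.
Targets: silver ratio ≈ 2.414; 2:1 ≈ 2.000; 3:2 ≈ 1.500; 5:4 ≈ 1.250.

P=3:2, Q=silver ratio, R=2:1, S=5:4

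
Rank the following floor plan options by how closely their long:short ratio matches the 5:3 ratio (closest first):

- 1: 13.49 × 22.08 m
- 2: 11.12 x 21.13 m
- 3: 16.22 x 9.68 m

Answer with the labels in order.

3, 1, 2

Ratios: 1 = 22.08 / 13.49 ≈ 1.637; 2 = 21.13 / 11.12 ≈ 1.900; 3 = 16.22 / 9.68 ≈ 1.676.
|Δ from 1.667|: 1 0.030; 2 0.233; 3 0.009.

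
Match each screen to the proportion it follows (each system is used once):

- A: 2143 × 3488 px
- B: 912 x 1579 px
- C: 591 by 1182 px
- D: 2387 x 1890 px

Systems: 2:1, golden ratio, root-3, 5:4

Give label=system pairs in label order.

A=golden ratio, B=root-3, C=2:1, D=5:4

A = 3488/2143 ≈ 1.628 → golden ratio (1.618)
B = 1579/912 ≈ 1.731 → root-3 (1.732)
C = 1182/591 ≈ 2.000 → 2:1 (2.000)
D = 2387/1890 ≈ 1.263 → 5:4 (1.250)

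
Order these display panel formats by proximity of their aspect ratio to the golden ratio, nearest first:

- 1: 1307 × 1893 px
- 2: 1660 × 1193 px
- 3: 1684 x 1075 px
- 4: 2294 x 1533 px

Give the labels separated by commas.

1: 1893/1307 ≈ 1.448 → |1.448 − 1.618| = 0.170
2: 1660/1193 ≈ 1.391 → |1.391 − 1.618| = 0.227
3: 1684/1075 ≈ 1.567 → |1.567 − 1.618| = 0.051
4: 2294/1533 ≈ 1.496 → |1.496 − 1.618| = 0.122

3, 4, 1, 2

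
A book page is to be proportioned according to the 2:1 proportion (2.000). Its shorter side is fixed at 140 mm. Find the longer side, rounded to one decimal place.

2:1 = 2.00000.
Longer side = 140 × 2.00000 ≈ 280.000 → 280.0 mm.

280.0 mm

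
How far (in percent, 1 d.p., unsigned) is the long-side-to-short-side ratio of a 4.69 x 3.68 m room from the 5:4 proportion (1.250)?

Ratio = 4.69 / 3.68 ≈ 1.2745.
Ideal 5:4 = 1.2500. |1.2745 − 1.2500| / 1.2500 ≈ 1.96% → 2.0%.

2.0%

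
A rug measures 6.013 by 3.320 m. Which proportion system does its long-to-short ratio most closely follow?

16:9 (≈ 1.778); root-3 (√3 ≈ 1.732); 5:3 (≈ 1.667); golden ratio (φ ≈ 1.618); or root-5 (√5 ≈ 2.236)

16:9

6.013/3.320 ≈ 1.811. Nearest candidates are 16:9 (1.778, off by 0.033) and root-3 (1.732, off by 0.079).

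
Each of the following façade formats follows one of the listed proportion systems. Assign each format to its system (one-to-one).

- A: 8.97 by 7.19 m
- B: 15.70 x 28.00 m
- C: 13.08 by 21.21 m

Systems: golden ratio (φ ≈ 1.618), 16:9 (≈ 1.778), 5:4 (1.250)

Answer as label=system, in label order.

Ratios: A ≈ 1.248; B ≈ 1.783; C ≈ 1.622.
Targets: golden ratio ≈ 1.618; 16:9 ≈ 1.778; 5:4 ≈ 1.250.

A=5:4, B=16:9, C=golden ratio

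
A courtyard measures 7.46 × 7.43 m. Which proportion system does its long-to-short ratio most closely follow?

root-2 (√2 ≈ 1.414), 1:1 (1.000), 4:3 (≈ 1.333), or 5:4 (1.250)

1:1

7.46/7.43 ≈ 1.004. Nearest candidates are 1:1 (1.000, off by 0.004) and 5:4 (1.250, off by 0.246).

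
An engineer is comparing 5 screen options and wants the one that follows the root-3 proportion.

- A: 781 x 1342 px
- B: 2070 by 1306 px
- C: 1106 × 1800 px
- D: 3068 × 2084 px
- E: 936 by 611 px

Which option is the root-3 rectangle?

A

Target root-3 ≈ 1.732.
A: 1.718 (Δ0.014)  B: 1.585 (Δ0.147)  C: 1.627 (Δ0.105)  D: 1.472 (Δ0.260)  E: 1.532 (Δ0.200)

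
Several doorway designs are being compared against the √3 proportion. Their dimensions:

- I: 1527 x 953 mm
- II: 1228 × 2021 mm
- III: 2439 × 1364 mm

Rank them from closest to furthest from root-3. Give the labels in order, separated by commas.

III, II, I

Ratios: I = 1527 / 953 ≈ 1.602; II = 2021 / 1228 ≈ 1.646; III = 2439 / 1364 ≈ 1.788.
|Δ from 1.732|: I 0.130; II 0.086; III 0.056.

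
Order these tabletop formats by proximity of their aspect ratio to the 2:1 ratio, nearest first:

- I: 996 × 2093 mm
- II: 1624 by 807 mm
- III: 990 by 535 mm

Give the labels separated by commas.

II, I, III

Ratios: I = 2093 / 996 ≈ 2.101; II = 1624 / 807 ≈ 2.012; III = 990 / 535 ≈ 1.850.
|Δ from 2.000|: I 0.101; II 0.012; III 0.150.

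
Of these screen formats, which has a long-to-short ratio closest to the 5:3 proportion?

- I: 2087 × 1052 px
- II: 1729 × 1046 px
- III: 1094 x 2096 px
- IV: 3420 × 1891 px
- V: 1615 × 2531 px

II

Target 5:3 ≈ 1.667.
I: 1.984 (Δ0.317)  II: 1.653 (Δ0.014)  III: 1.916 (Δ0.249)  IV: 1.809 (Δ0.142)  V: 1.567 (Δ0.100)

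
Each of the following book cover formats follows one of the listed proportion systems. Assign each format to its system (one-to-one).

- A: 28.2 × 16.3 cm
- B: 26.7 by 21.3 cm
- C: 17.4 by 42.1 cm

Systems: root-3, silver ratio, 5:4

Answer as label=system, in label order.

A=root-3, B=5:4, C=silver ratio

A = 28.2/16.3 ≈ 1.730 → root-3 (1.732)
B = 26.7/21.3 ≈ 1.254 → 5:4 (1.250)
C = 42.1/17.4 ≈ 2.420 → silver ratio (2.414)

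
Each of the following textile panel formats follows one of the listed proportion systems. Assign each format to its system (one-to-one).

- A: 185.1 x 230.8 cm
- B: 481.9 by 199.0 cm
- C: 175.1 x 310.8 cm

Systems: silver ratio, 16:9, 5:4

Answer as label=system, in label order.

A=5:4, B=silver ratio, C=16:9

Ratios: A ≈ 1.247; B ≈ 2.422; C ≈ 1.775.
Targets: silver ratio ≈ 2.414; 16:9 ≈ 1.778; 5:4 ≈ 1.250.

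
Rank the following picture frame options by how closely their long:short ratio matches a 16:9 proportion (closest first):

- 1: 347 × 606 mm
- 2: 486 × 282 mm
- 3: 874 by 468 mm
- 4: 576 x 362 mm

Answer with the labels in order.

Ratios: 1 = 606 / 347 ≈ 1.746; 2 = 486 / 282 ≈ 1.723; 3 = 874 / 468 ≈ 1.868; 4 = 576 / 362 ≈ 1.591.
|Δ from 1.778|: 1 0.032; 2 0.055; 3 0.090; 4 0.187.

1, 2, 3, 4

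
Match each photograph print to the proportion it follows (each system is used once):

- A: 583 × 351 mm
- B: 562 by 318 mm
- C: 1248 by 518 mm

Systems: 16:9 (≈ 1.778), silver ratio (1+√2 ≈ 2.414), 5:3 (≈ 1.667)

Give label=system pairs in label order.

A=5:3, B=16:9, C=silver ratio

Ratios: A ≈ 1.661; B ≈ 1.767; C ≈ 2.409.
Targets: 16:9 ≈ 1.778; silver ratio ≈ 2.414; 5:3 ≈ 1.667.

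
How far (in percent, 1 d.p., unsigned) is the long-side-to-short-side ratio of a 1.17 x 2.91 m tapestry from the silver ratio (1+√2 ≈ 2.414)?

Ratio = 2.91 / 1.17 ≈ 2.4872.
Ideal silver ratio ≈ 2.4142. |2.4872 − 2.4142| / 2.4142 ≈ 3.02% → 3.0%.

3.0%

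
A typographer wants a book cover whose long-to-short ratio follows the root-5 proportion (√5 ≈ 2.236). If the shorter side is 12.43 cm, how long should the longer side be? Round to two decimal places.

27.79 cm

root-5 ≈ 2.23607.
Longer side = 12.43 × 2.23607 ≈ 27.7944 → 27.79 cm.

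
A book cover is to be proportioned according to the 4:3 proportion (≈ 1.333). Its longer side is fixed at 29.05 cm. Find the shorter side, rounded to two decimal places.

21.79 cm

4:3 ≈ 1.33333.
Shorter side = 29.05 ÷ 1.33333 ≈ 21.7876 → 21.79 cm.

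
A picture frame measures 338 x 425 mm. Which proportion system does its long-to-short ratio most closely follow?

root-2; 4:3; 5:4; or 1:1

425/338 ≈ 1.257. Nearest candidates are 5:4 (1.250, off by 0.007) and 4:3 (1.333, off by 0.076).

5:4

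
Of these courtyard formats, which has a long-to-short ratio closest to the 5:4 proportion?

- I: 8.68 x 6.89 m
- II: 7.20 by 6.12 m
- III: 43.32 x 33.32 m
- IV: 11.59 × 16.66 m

Ratios (long/short): I ≈ 1.260; II ≈ 1.176; III ≈ 1.300; IV ≈ 1.437.
5:4 ≈ 1.250; option I is nearest (Δ 0.010).

I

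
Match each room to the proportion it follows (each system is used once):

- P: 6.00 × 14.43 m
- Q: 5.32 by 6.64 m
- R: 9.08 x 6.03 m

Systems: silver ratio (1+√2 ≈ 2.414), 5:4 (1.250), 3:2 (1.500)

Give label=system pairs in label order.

P=silver ratio, Q=5:4, R=3:2

P = 14.43/6.00 ≈ 2.405 → silver ratio (2.414)
Q = 6.64/5.32 ≈ 1.248 → 5:4 (1.250)
R = 9.08/6.03 ≈ 1.506 → 3:2 (1.500)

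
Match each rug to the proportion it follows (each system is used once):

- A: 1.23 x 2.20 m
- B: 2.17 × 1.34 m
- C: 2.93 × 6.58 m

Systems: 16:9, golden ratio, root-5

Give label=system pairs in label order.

Ratios: A ≈ 1.789; B ≈ 1.619; C ≈ 2.246.
Targets: 16:9 ≈ 1.778; golden ratio ≈ 1.618; root-5 ≈ 2.236.

A=16:9, B=golden ratio, C=root-5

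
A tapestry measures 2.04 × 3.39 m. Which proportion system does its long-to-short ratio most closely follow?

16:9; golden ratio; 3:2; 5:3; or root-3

3.39/2.04 ≈ 1.662. Nearest candidates are 5:3 (1.667, off by 0.005) and golden ratio (1.618, off by 0.044).

5:3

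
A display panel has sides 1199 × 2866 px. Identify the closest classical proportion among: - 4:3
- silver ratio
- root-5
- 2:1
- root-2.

silver ratio

Ratio = 2866 / 1199 ≈ 2.390.
Distances: 4:3 1.333 (Δ 1.057); silver ratio 2.414 (Δ 0.024); root-5 2.236 (Δ 0.154); 2:1 2.000 (Δ 0.390); root-2 1.414 (Δ 0.976).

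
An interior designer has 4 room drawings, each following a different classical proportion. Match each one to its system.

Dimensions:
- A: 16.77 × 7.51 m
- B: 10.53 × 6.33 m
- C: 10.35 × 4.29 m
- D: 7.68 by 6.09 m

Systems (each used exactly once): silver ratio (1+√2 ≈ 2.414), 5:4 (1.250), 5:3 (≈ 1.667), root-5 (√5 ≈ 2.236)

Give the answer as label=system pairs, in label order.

A=root-5, B=5:3, C=silver ratio, D=5:4

A = 16.77/7.51 ≈ 2.233 → root-5 (2.236)
B = 10.53/6.33 ≈ 1.664 → 5:3 (1.667)
C = 10.35/4.29 ≈ 2.413 → silver ratio (2.414)
D = 7.68/6.09 ≈ 1.261 → 5:4 (1.250)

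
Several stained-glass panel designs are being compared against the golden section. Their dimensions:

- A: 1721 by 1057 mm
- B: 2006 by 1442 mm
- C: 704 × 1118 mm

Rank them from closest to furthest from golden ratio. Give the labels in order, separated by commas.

A, C, B

A: 1721/1057 ≈ 1.628 → |1.628 − 1.618| = 0.010
B: 2006/1442 ≈ 1.391 → |1.391 − 1.618| = 0.227
C: 1118/704 ≈ 1.588 → |1.588 − 1.618| = 0.030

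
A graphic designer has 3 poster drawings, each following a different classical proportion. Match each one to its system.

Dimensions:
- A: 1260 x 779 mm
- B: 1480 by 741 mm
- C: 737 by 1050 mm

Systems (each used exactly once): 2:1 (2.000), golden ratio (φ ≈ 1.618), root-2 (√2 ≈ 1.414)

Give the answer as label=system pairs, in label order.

A=golden ratio, B=2:1, C=root-2

Ratios: A ≈ 1.617; B ≈ 1.997; C ≈ 1.425.
Targets: 2:1 ≈ 2.000; golden ratio ≈ 1.618; root-2 ≈ 1.414.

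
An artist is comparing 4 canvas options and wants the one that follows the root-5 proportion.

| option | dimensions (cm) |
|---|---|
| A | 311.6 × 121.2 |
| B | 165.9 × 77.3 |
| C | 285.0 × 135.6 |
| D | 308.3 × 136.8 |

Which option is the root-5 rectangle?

D

Ratios (long/short): A ≈ 2.571; B ≈ 2.146; C ≈ 2.102; D ≈ 2.254.
root-5 ≈ 2.236; option D is nearest (Δ 0.018).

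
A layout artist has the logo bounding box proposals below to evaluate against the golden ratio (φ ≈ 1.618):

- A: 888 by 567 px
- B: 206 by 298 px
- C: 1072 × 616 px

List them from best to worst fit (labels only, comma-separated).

A, C, B

A: 888/567 ≈ 1.566 → |1.566 − 1.618| = 0.052
B: 298/206 ≈ 1.447 → |1.447 − 1.618| = 0.171
C: 1072/616 ≈ 1.740 → |1.740 − 1.618| = 0.122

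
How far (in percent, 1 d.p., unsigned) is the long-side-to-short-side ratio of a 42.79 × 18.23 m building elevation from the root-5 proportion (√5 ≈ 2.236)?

5.0%

Ratio = 42.79 / 18.23 ≈ 2.3472.
Ideal root-5 ≈ 2.2361. |2.3472 − 2.2361| / 2.2361 ≈ 4.97% → 5.0%.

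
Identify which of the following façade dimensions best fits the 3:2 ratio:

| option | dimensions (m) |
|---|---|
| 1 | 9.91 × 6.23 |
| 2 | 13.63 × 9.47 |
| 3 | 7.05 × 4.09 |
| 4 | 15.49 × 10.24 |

Target 3:2 ≈ 1.500.
1: 1.591 (Δ0.091)  2: 1.439 (Δ0.061)  3: 1.724 (Δ0.224)  4: 1.513 (Δ0.013)

4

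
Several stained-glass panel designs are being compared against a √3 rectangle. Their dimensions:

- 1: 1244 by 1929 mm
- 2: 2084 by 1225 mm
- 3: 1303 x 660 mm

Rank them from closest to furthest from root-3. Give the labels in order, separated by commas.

2, 1, 3

1: 1929/1244 ≈ 1.551 → |1.551 − 1.732| = 0.181
2: 2084/1225 ≈ 1.701 → |1.701 − 1.732| = 0.031
3: 1303/660 ≈ 1.974 → |1.974 − 1.732| = 0.242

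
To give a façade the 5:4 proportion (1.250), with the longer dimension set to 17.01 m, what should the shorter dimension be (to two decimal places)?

5:4 = 1.25000.
Shorter side = 17.01 ÷ 1.25000 ≈ 13.6080 → 13.61 m.

13.61 m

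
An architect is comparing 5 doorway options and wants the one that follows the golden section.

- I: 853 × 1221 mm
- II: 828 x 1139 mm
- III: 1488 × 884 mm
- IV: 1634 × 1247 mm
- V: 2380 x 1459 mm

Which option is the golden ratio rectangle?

V

Ratios (long/short): I ≈ 1.431; II ≈ 1.376; III ≈ 1.683; IV ≈ 1.310; V ≈ 1.631.
golden ratio ≈ 1.618; option V is nearest (Δ 0.013).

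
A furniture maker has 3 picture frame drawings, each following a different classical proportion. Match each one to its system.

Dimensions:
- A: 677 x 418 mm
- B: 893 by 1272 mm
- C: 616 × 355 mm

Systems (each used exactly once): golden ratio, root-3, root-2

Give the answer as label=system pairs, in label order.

Ratios: A ≈ 1.620; B ≈ 1.424; C ≈ 1.735.
Targets: golden ratio ≈ 1.618; root-3 ≈ 1.732; root-2 ≈ 1.414.

A=golden ratio, B=root-2, C=root-3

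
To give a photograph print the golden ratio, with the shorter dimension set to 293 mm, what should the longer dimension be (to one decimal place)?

474.1 mm

golden ratio ≈ 1.61803.
Longer side = 293 × 1.61803 ≈ 474.083 → 474.1 mm.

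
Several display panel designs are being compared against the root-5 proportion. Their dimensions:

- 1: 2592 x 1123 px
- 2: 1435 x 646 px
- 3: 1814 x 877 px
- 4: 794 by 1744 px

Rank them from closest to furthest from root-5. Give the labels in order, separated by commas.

2, 4, 1, 3

1: 2592/1123 ≈ 2.308 → |2.308 − 2.236| = 0.072
2: 1435/646 ≈ 2.221 → |2.221 − 2.236| = 0.015
3: 1814/877 ≈ 2.068 → |2.068 − 2.236| = 0.168
4: 1744/794 ≈ 2.196 → |2.196 − 2.236| = 0.040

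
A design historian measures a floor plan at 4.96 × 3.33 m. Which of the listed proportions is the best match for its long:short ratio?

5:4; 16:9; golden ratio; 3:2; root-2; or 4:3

3:2

4.96/3.33 ≈ 1.489. Nearest candidates are 3:2 (1.500, off by 0.011) and root-2 (1.414, off by 0.075).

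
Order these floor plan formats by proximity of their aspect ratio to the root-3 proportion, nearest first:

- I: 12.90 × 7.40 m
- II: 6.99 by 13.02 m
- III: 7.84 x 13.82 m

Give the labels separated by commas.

Ratios: I = 12.90 / 7.40 ≈ 1.743; II = 13.02 / 6.99 ≈ 1.863; III = 13.82 / 7.84 ≈ 1.763.
|Δ from 1.732|: I 0.011; II 0.131; III 0.031.

I, III, II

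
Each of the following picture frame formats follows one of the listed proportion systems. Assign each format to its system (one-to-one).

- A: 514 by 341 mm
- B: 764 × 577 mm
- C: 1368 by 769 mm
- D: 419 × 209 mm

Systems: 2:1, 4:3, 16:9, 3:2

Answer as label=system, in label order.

A=3:2, B=4:3, C=16:9, D=2:1

Ratios: A ≈ 1.507; B ≈ 1.324; C ≈ 1.779; D ≈ 2.005.
Targets: 2:1 ≈ 2.000; 4:3 ≈ 1.333; 16:9 ≈ 1.778; 3:2 ≈ 1.500.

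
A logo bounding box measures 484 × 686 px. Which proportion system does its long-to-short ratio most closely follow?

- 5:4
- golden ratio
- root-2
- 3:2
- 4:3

686/484 ≈ 1.417. Nearest candidates are root-2 (1.414, off by 0.003) and 3:2 (1.500, off by 0.083).

root-2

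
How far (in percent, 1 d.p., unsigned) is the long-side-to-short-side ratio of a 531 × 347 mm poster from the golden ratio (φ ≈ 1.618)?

Ratio = 531 / 347 ≈ 1.5303.
Ideal golden ratio ≈ 1.6180. |1.5303 − 1.6180| / 1.6180 ≈ 5.42% → 5.4%.

5.4%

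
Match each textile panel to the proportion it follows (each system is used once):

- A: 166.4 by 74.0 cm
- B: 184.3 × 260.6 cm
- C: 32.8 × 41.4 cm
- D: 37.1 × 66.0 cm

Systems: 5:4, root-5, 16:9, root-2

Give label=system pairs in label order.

A=root-5, B=root-2, C=5:4, D=16:9

A = 166.4/74.0 ≈ 2.249 → root-5 (2.236)
B = 260.6/184.3 ≈ 1.414 → root-2 (1.414)
C = 41.4/32.8 ≈ 1.262 → 5:4 (1.250)
D = 66.0/37.1 ≈ 1.779 → 16:9 (1.778)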